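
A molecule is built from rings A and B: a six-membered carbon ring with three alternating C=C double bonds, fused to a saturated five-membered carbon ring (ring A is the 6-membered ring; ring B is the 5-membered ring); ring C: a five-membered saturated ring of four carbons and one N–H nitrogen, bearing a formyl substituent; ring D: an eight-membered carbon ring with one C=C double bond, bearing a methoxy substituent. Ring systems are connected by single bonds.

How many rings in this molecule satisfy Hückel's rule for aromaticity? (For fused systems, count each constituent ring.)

1

Ring A is planar and fully conjugated; 3 ring double bonds give 6 π electrons. 6 = 4(1)+2, so ring A is aromatic (benzene ring).
Ring B has three sp³ carbons, so it is not fully conjugated — not aromatic (cyclopentane ring).
Ring C has only sp³ atoms, so it is not fully conjugated — not aromatic (pyrrolidine).
Ring D has six sp³ carbons, so it is not fully conjugated — not aromatic (cyclooctene).
Aromatic: A. Total: 1.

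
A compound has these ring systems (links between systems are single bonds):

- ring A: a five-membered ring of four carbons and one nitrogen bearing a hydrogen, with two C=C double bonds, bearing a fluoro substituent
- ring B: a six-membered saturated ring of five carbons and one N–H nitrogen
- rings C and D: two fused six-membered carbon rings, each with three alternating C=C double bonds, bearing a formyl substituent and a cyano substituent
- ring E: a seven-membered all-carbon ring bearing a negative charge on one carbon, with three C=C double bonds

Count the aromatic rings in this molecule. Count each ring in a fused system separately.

3

Ring A is planar and fully conjugated; 2 ring double bonds (4 π electrons) plus a heteroatom lone pair (2) give 6 π electrons. 6 = 4(1)+2, so ring A is aromatic (pyrrole).
Ring B has only sp³ atoms, so it is not fully conjugated — not aromatic (piperidine).
Rings C and D form a fused bicyclic system with 10 sp² atoms and 10 π electrons from ring double bonds. 10 = 4(2)+2, so the system is aromatic and both rings count as aromatic (naphthalene).
Ring E has only sp² ring atoms; a planar conformation would have a fully conjugated π system of 8 electrons. But 8 = 4(2), which is 4n not 4n+2, so ring E is not aromatic (cycloheptatrienyl anion).
Aromatic: A, C, D. Total: 3.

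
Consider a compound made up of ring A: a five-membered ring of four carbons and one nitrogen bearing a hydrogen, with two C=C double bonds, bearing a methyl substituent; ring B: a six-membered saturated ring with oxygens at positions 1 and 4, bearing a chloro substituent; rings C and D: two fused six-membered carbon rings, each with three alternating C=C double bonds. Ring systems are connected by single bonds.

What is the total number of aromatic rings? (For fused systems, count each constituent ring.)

3

Ring A has a continuous p-orbital overlap around the ring; 2 ring double bonds (4 π electrons) plus a heteroatom lone pair (2) give 6 π electrons. 6 = 4(1)+2, so ring A is aromatic (pyrrole).
Ring B has only sp³ atoms, so it is not fully conjugated — not aromatic (1,4-dioxane).
Rings C and D form a fused bicyclic system with 10 sp² atoms and 10 π electrons from ring double bonds. 10 = 4(2)+2, so the system is aromatic and both rings count as aromatic (naphthalene).
Aromatic: A, C, D. Total: 3.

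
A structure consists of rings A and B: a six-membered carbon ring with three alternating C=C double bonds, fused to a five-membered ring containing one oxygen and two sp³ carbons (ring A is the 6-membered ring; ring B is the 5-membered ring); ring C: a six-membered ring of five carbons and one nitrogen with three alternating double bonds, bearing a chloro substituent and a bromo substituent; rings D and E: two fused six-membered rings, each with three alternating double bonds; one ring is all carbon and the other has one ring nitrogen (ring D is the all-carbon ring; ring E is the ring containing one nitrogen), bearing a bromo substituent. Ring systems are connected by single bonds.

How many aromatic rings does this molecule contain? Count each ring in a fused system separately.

Ring A is fully conjugated (every ring atom contributes a p orbital); 3 ring double bonds give 6 π electrons. Since 6 = 4n+2 (n=1), ring A is aromatic (benzene ring).
Ring B has two sp³ carbons, so it is not fully conjugated — not aromatic (oxolane ring).
Ring C is planar and fully conjugated; 3 ring double bonds give 6 π electrons. Since 6 = 4n+2 (n=1), ring C is aromatic (pyridine).
Rings D and E form a fused bicyclic system (with one nitrogen) with 10 sp² atoms and 10 π electrons from ring double bonds. 10 = 4(2)+2, so the system is aromatic and both rings count as aromatic (quinoline).
Aromatic: A, C, D, E. Total: 4.

4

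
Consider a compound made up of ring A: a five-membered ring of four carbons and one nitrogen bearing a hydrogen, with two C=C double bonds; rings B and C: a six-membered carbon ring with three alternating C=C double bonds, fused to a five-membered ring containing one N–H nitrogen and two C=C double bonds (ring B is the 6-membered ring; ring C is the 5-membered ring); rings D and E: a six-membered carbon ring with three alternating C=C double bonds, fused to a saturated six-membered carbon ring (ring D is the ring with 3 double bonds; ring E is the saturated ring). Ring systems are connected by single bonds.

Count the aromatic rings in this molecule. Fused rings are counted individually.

Ring A has a continuous p-orbital overlap around the ring; 2 ring double bonds (4 π electrons) plus a heteroatom lone pair (2) give 6 π electrons. That satisfies 4n+2 with n=1, so ring A is aromatic (pyrrole).
Rings B and C form a fused bicyclic system (with one N–H) with 9 sp² atoms and 10 π electrons from ring double bonds plus a heteroatom lone pair. 10 = 4(2)+2, so the system is aromatic and both rings count as aromatic (indole).
Ring D has a continuous p-orbital overlap around the ring; 3 ring double bonds give 6 π electrons. That satisfies 4n+2 with n=1, so ring D is aromatic (benzene ring).
Ring E has four sp³ carbons, so it is not fully conjugated — not aromatic (cyclohexane ring).
Aromatic: A, B, C, D. Total: 4.

4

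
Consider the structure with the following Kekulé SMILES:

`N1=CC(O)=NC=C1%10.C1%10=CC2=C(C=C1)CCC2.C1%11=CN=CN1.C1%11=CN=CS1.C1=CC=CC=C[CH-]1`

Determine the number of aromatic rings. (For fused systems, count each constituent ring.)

4

The SMILES encodes a six-membered ring with nitrogens at positions 1 and 4 and three alternating double bonds; a six-membered carbon ring with three alternating C=C double bonds, fused to a saturated five-membered carbon ring; a five-membered ring with nitrogens at positions 1 and 3 (one bearing H, one in a C=N bond) and two double bonds; a five-membered ring with a sulfur at position 1 and a nitrogen at position 3 (in a C=N bond), with two double bonds; a seven-membered all-carbon ring bearing a negative charge on one carbon, with three C=C double bonds.
The 6-membered ring with two nitrogens (1,4) is fully conjugated (every ring atom contributes a p orbital); 3 ring double bonds give 6 π electrons. 6 = 4(1)+2, so it is aromatic (pyrazine).
The 6-membered ring has a continuous p-orbital overlap around the ring; 3 ring double bonds give 6 π electrons. Since 6 = 4n+2 (n=1), it is aromatic (benzene ring).
The 5-membered ring has three sp³ carbons, so it is not fully conjugated — not aromatic (cyclopentane ring).
The 5-membered ring with two nitrogens (one N–H, one =N–) is fully conjugated (every ring atom contributes a p orbital); 2 ring double bonds (4 π electrons) plus a heteroatom lone pair (2) give 6 π electrons. That satisfies 4n+2 with n=1, so it is aromatic (imidazole).
The 5-membered ring with one sulfur and one =N– is fully conjugated (every ring atom contributes a p orbital); 2 ring double bonds (4 π electrons) plus a heteroatom lone pair (2) give 6 π electrons. That satisfies 4n+2 with n=1, so it is aromatic (thiazole).
The 7-membered ring has only sp² ring atoms; a planar conformation would have a fully conjugated π system of 8 electrons. But 8 = 4(2), which is 4n not 4n+2, so it is not aromatic (cycloheptatrienyl anion).
4 of the 6 rings are aromatic. Total: 4.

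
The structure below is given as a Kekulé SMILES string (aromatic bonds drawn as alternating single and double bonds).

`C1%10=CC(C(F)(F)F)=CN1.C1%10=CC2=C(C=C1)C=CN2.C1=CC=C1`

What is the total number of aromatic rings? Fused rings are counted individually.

3

The SMILES encodes a five-membered ring of four carbons and one nitrogen bearing a hydrogen, with two C=C double bonds; a six-membered carbon ring with three alternating C=C double bonds, fused to a five-membered ring containing one N–H nitrogen and two C=C double bonds; a four-membered carbon ring with two alternating C=C double bonds.
The 5-membered ring with one N–H has a continuous p-orbital overlap around the ring; 2 ring double bonds (4 π electrons) plus a heteroatom lone pair (2) give 6 π electrons. That satisfies 4n+2 with n=1, so it is aromatic (pyrrole).
The fused 6/5-membered bicyclic (with one N–H) is a single π system with 9 sp² atoms and 10 π electrons from ring double bonds plus a heteroatom lone pair. 10 = 4(2)+2, so the system is aromatic and both rings count as aromatic (indole).
The 4-membered ring has only sp² ring atoms; a planar conformation would have a fully conjugated π system of 4 electrons. But 4 = 4(1), which is 4n not 4n+2, so it is not aromatic (cyclobutadiene) — cyclobutadiene is antiaromatic and distorts to a rectangle.
3 of the 4 rings are aromatic. Total: 3.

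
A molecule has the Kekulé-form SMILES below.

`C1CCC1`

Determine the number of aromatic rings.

0

The SMILES encodes a four-membered saturated carbon ring.
The 4-membered ring has only sp³ atoms, so it is not fully conjugated — not aromatic (cyclobutane).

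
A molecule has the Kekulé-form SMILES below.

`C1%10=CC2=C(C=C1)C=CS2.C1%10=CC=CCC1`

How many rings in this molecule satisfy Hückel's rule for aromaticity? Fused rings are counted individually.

The SMILES encodes a six-membered carbon ring with three alternating C=C double bonds, fused to a five-membered ring containing one sulfur and two C=C double bonds; a six-membered carbon ring with two conjugated C=C double bonds and two sp³ carbons.
The fused 6/5-membered bicyclic (with one sulfur) is a single π system with 9 sp² atoms and 10 π electrons from ring double bonds plus a heteroatom lone pair. 10 = 4(2)+2, so the system is aromatic and both rings count as aromatic (benzothiophene).
The 6-membered ring has two sp³ carbons, so it is not fully conjugated — not aromatic (1,3-cyclohexadiene).
2 of the 3 rings are aromatic. Total: 2.

2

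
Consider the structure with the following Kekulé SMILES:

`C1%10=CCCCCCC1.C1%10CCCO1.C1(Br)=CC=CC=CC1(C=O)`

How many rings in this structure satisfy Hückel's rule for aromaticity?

0

The SMILES encodes an eight-membered carbon ring with one C=C double bond; a five-membered saturated ring of four carbons and one oxygen; a seven-membered carbon ring with three C=C double bonds and one sp³ carbon.
The 8-membered ring has six sp³ carbons, so it is not fully conjugated — not aromatic (cyclooctene).
The 5-membered ring with one oxygen has only sp³ atoms, so it is not fully conjugated — not aromatic (tetrahydrofuran).
The 7-membered ring has one sp³ carbon, so it is not fully conjugated — not aromatic (cycloheptatriene).
None of the rings are aromatic. Total: 0.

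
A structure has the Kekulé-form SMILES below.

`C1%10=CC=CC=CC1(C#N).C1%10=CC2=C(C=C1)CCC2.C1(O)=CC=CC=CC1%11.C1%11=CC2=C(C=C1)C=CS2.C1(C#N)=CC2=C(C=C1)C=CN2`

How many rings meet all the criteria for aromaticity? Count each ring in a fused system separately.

5

The SMILES encodes a seven-membered carbon ring with three C=C double bonds and one sp³ carbon; a six-membered carbon ring with three alternating C=C double bonds, fused to a saturated five-membered carbon ring; a seven-membered carbon ring with three C=C double bonds and one sp³ carbon; a six-membered carbon ring with three alternating C=C double bonds, fused to a five-membered ring containing one sulfur and two C=C double bonds; a six-membered carbon ring with three alternating C=C double bonds, fused to a five-membered ring containing one N–H nitrogen and two C=C double bonds.
The 7-membered ring has one sp³ carbon, so it is not fully conjugated — not aromatic (cycloheptatriene).
The 6-membered ring has a continuous p-orbital overlap around the ring; 3 ring double bonds give 6 π electrons. Since 6 = 4n+2 (n=1), it is aromatic (benzene ring).
The 5-membered ring has three sp³ carbons, so it is not fully conjugated — not aromatic (cyclopentane ring).
The second 7-membered ring has one sp³ carbon, so it is not fully conjugated — not aromatic (cycloheptatriene).
The fused 6/5-membered bicyclic (with one sulfur) is a single π system with 9 sp² atoms and 10 π electrons from ring double bonds plus a heteroatom lone pair. 10 = 4(2)+2, so the system is aromatic and both rings count as aromatic (benzothiophene).
The fused 6/5-membered bicyclic (with one N–H) is a single π system with 9 sp² atoms and 10 π electrons from ring double bonds plus a heteroatom lone pair. 10 = 4(2)+2, so the system is aromatic and both rings count as aromatic (indole).
5 of the 8 rings are aromatic. Total: 5.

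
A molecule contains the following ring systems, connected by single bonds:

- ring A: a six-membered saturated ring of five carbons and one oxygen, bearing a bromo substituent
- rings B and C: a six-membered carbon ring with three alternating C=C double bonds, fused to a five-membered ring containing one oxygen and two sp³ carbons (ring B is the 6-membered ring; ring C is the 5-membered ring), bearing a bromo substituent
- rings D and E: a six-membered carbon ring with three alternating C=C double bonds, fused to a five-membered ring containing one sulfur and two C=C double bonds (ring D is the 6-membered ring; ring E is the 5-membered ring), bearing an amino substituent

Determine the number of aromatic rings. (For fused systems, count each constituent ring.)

3

Ring A has only sp³ atoms, so it is not fully conjugated — not aromatic (tetrahydropyran).
Ring B has a continuous p-orbital overlap around the ring; 3 ring double bonds give 6 π electrons. That satisfies 4n+2 with n=1, so ring B is aromatic (benzene ring).
Ring C has two sp³ carbons, so it is not fully conjugated — not aromatic (oxolane ring).
Rings D and E form a fused bicyclic system (with one sulfur) with 9 sp² atoms and 10 π electrons from ring double bonds plus a heteroatom lone pair. 10 = 4(2)+2, so the system is aromatic and both rings count as aromatic (benzothiophene).
Aromatic: B, D, E. Total: 3.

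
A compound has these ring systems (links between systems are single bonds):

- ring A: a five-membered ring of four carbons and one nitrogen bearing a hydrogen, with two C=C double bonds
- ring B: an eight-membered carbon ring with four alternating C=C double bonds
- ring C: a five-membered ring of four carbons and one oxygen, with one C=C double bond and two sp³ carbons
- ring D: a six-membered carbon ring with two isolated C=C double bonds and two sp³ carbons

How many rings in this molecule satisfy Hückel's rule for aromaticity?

1

Ring A is fully conjugated (every ring atom contributes a p orbital); 2 ring double bonds (4 π electrons) plus a heteroatom lone pair (2) give 6 π electrons. Since 6 = 4n+2 (n=1), ring A is aromatic (pyrrole).
Ring B has only sp² ring atoms; a planar conformation would have a fully conjugated π system of 8 electrons. But 8 = 4(2), which is 4n not 4n+2, so ring B is not aromatic (cyclooctatetraene) — cyclooctatetraene distorts into a non-planar tub to avoid antiaromaticity.
Ring C has two sp³ carbons, so it is not fully conjugated — not aromatic (2,3-dihydrofuran).
Ring D has two sp³ carbons, so it is not fully conjugated — not aromatic (1,4-cyclohexadiene).
Aromatic: A. Total: 1.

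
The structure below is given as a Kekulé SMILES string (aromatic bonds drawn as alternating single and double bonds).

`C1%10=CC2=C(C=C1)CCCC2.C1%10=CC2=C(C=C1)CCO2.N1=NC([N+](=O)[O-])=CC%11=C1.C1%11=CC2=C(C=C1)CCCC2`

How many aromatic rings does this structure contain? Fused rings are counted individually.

The SMILES encodes a six-membered carbon ring with three alternating C=C double bonds, fused to a saturated six-membered carbon ring; a six-membered carbon ring with three alternating C=C double bonds, fused to a five-membered ring containing one oxygen and two sp³ carbons; a six-membered ring with two adjacent nitrogens and three alternating double bonds; a six-membered carbon ring with three alternating C=C double bonds, fused to a saturated six-membered carbon ring.
The 6-membered ring is fully conjugated (every ring atom contributes a p orbital); 3 ring double bonds give 6 π electrons. Since 6 = 4n+2 (n=1), it is aromatic (benzene ring).
The second 6-membered ring has four sp³ carbons, so it is not fully conjugated — not aromatic (cyclohexane ring).
The third 6-membered ring has a continuous p-orbital overlap around the ring; 3 ring double bonds give 6 π electrons. 6 = 4(1)+2, so it is aromatic (benzene ring).
The 5-membered ring with one oxygen has two sp³ carbons, so it is not fully conjugated — not aromatic (oxolane ring).
The 6-membered ring with two nitrogens (1,2) is planar and fully conjugated; 3 ring double bonds give 6 π electrons. 6 = 4(1)+2, so it is aromatic (pyridazine).
The fourth 6-membered ring is planar and fully conjugated; 3 ring double bonds give 6 π electrons. Since 6 = 4n+2 (n=1), it is aromatic (benzene ring).
The fifth 6-membered ring has four sp³ carbons, so it is not fully conjugated — not aromatic (cyclohexane ring).
4 of the 7 rings are aromatic. Total: 4.

4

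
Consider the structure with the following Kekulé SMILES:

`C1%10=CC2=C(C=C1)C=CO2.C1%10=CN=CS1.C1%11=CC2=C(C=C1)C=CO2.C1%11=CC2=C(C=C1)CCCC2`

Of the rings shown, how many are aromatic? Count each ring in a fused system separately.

6

The SMILES encodes a six-membered carbon ring with three alternating C=C double bonds, fused to a five-membered ring containing one oxygen and two C=C double bonds; a five-membered ring with a sulfur at position 1 and a nitrogen at position 3 (in a C=N bond), with two double bonds; a six-membered carbon ring with three alternating C=C double bonds, fused to a five-membered ring containing one oxygen and two C=C double bonds; a six-membered carbon ring with three alternating C=C double bonds, fused to a saturated six-membered carbon ring.
The fused 6/5-membered bicyclic (with one oxygen) is a single π system with 9 sp² atoms and 10 π electrons from ring double bonds plus a heteroatom lone pair. 10 = 4(2)+2, so the system is aromatic and both rings count as aromatic (benzofuran).
The 5-membered ring with one sulfur and one =N– is planar and fully conjugated; 2 ring double bonds (4 π electrons) plus a heteroatom lone pair (2) give 6 π electrons. Since 6 = 4n+2 (n=1), it is aromatic (thiazole).
The fused 6/5-membered bicyclic (with one oxygen) is a single π system with 9 sp² atoms and 10 π electrons from ring double bonds plus a heteroatom lone pair. 10 = 4(2)+2, so the system is aromatic and both rings count as aromatic (benzofuran).
The 6-membered ring has a continuous p-orbital overlap around the ring; 3 ring double bonds give 6 π electrons. That satisfies 4n+2 with n=1, so it is aromatic (benzene ring).
The second 6-membered ring has four sp³ carbons, so it is not fully conjugated — not aromatic (cyclohexane ring).
6 of the 7 rings are aromatic. Total: 6.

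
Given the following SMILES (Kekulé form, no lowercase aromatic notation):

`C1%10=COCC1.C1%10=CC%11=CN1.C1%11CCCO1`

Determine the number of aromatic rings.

The SMILES encodes a five-membered ring of four carbons and one oxygen, with one C=C double bond and two sp³ carbons; a five-membered ring of four carbons and one nitrogen bearing a hydrogen, with two C=C double bonds; a five-membered saturated ring of four carbons and one oxygen.
The 5-membered ring with one oxygen has two sp³ carbons, so it is not fully conjugated — not aromatic (2,3-dihydrofuran).
The 5-membered ring with one N–H is planar and fully conjugated; 2 ring double bonds (4 π electrons) plus a heteroatom lone pair (2) give 6 π electrons. Since 6 = 4n+2 (n=1), it is aromatic (pyrrole).
The second 5-membered ring with one oxygen has only sp³ atoms, so it is not fully conjugated — not aromatic (tetrahydrofuran).
1 of the 3 rings is aromatic. Total: 1.

1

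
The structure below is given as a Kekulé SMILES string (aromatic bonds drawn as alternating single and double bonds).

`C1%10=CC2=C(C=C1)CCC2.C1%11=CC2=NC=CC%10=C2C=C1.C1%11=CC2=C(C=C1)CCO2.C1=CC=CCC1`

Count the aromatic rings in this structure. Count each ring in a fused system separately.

4

The SMILES encodes a six-membered carbon ring with three alternating C=C double bonds, fused to a saturated five-membered carbon ring; two fused six-membered rings, each with three alternating double bonds; one ring is all carbon and the other has one ring nitrogen; a six-membered carbon ring with three alternating C=C double bonds, fused to a five-membered ring containing one oxygen and two sp³ carbons; a six-membered carbon ring with two conjugated C=C double bonds and two sp³ carbons.
The 6-membered ring is fully conjugated (every ring atom contributes a p orbital); 3 ring double bonds give 6 π electrons. That satisfies 4n+2 with n=1, so it is aromatic (benzene ring).
The 5-membered ring has three sp³ carbons, so it is not fully conjugated — not aromatic (cyclopentane ring).
The fused 6/6-membered bicyclic (with one nitrogen) is a single π system with 10 sp² atoms and 10 π electrons from ring double bonds. 10 = 4(2)+2, so the system is aromatic and both rings count as aromatic (quinoline).
The second 6-membered ring is planar and fully conjugated; 3 ring double bonds give 6 π electrons. Since 6 = 4n+2 (n=1), it is aromatic (benzene ring).
The 5-membered ring with one oxygen has two sp³ carbons, so it is not fully conjugated — not aromatic (oxolane ring).
The third 6-membered ring has two sp³ carbons, so it is not fully conjugated — not aromatic (1,3-cyclohexadiene).
4 of the 7 rings are aromatic. Total: 4.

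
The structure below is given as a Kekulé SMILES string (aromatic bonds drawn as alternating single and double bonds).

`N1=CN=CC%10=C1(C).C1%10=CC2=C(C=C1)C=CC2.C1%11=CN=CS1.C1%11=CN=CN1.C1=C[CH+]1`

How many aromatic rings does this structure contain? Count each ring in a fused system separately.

5

The SMILES encodes a six-membered ring with nitrogens at positions 1 and 3 and three alternating double bonds; a six-membered carbon ring with three alternating C=C double bonds, fused to a five-membered carbon ring containing one C=C double bond and one sp³ carbon; a five-membered ring with a sulfur at position 1 and a nitrogen at position 3 (in a C=N bond), with two double bonds; a five-membered ring with nitrogens at positions 1 and 3 (one bearing H, one in a C=N bond) and two double bonds; a three-membered all-carbon ring bearing a positive charge on one carbon, with one C=C double bond.
The 6-membered ring with two nitrogens (1,3) has a continuous p-orbital overlap around the ring; 3 ring double bonds give 6 π electrons. Since 6 = 4n+2 (n=1), it is aromatic (pyrimidine).
The 6-membered ring is fully conjugated (every ring atom contributes a p orbital); 3 ring double bonds give 6 π electrons. That satisfies 4n+2 with n=1, so it is aromatic (benzene ring).
The 5-membered ring has one sp³ carbon, so it is not fully conjugated — not aromatic (cyclopentene ring).
The 5-membered ring with one sulfur and one =N– is planar and fully conjugated; 2 ring double bonds (4 π electrons) plus a heteroatom lone pair (2) give 6 π electrons. That satisfies 4n+2 with n=1, so it is aromatic (thiazole).
The 5-membered ring with two nitrogens (one N–H, one =N–) is planar and fully conjugated; 2 ring double bonds (4 π electrons) plus a heteroatom lone pair (2) give 6 π electrons. 6 = 4(1)+2, so it is aromatic (imidazole).
The 3-membered ring has a continuous p-orbital overlap around the ring; 1 ring double bond (2 π electrons) plus the carbocation's empty p orbital (0, but keeps the ring conjugated) give 2 π electrons. 2 = 4(0)+2, so it is aromatic (cyclopropenyl cation).
5 of the 6 rings are aromatic. Total: 5.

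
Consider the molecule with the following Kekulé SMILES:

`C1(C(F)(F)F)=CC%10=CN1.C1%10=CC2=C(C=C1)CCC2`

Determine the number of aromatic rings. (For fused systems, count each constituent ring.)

The SMILES encodes a five-membered ring of four carbons and one nitrogen bearing a hydrogen, with two C=C double bonds; a six-membered carbon ring with three alternating C=C double bonds, fused to a saturated five-membered carbon ring.
The 5-membered ring with one N–H is planar and fully conjugated; 2 ring double bonds (4 π electrons) plus a heteroatom lone pair (2) give 6 π electrons. Since 6 = 4n+2 (n=1), it is aromatic (pyrrole).
The 6-membered ring is fully conjugated (every ring atom contributes a p orbital); 3 ring double bonds give 6 π electrons. Since 6 = 4n+2 (n=1), it is aromatic (benzene ring).
The 5-membered ring has three sp³ carbons, so it is not fully conjugated — not aromatic (cyclopentane ring).
2 of the 3 rings are aromatic. Total: 2.

2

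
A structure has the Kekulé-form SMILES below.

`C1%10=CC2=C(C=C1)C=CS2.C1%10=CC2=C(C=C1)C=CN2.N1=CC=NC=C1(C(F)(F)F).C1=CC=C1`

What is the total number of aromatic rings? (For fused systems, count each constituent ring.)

5

The SMILES encodes a six-membered carbon ring with three alternating C=C double bonds, fused to a five-membered ring containing one sulfur and two C=C double bonds; a six-membered carbon ring with three alternating C=C double bonds, fused to a five-membered ring containing one N–H nitrogen and two C=C double bonds; a six-membered ring with nitrogens at positions 1 and 4 and three alternating double bonds; a four-membered carbon ring with two alternating C=C double bonds.
The fused 6/5-membered bicyclic (with one sulfur) is a single π system with 9 sp² atoms and 10 π electrons from ring double bonds plus a heteroatom lone pair. 10 = 4(2)+2, so the system is aromatic and both rings count as aromatic (benzothiophene).
The fused 6/5-membered bicyclic (with one N–H) is a single π system with 9 sp² atoms and 10 π electrons from ring double bonds plus a heteroatom lone pair. 10 = 4(2)+2, so the system is aromatic and both rings count as aromatic (indole).
The 6-membered ring with two nitrogens (1,4) is planar and fully conjugated; 3 ring double bonds give 6 π electrons. 6 = 4(1)+2, so it is aromatic (pyrazine).
The 4-membered ring has only sp² ring atoms; a planar conformation would have a fully conjugated π system of 4 electrons. But 4 = 4(1), which is 4n not 4n+2, so it is not aromatic (cyclobutadiene) — cyclobutadiene is antiaromatic and distorts to a rectangle.
5 of the 6 rings are aromatic. Total: 5.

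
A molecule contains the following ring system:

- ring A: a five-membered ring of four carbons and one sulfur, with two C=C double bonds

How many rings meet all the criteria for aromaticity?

1

Ring A is planar and fully conjugated; 2 ring double bonds (4 π electrons) plus a heteroatom lone pair (2) give 6 π electrons. Since 6 = 4n+2 (n=1), ring A is aromatic (thiophene).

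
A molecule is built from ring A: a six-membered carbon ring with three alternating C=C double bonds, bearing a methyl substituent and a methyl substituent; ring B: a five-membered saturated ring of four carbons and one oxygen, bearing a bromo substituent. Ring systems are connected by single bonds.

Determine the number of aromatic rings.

Ring A is fully conjugated (every ring atom contributes a p orbital); 3 ring double bonds give 6 π electrons. 6 = 4(1)+2, so ring A is aromatic (benzene).
Ring B has only sp³ atoms, so it is not fully conjugated — not aromatic (tetrahydrofuran).
Aromatic: A. Total: 1.

1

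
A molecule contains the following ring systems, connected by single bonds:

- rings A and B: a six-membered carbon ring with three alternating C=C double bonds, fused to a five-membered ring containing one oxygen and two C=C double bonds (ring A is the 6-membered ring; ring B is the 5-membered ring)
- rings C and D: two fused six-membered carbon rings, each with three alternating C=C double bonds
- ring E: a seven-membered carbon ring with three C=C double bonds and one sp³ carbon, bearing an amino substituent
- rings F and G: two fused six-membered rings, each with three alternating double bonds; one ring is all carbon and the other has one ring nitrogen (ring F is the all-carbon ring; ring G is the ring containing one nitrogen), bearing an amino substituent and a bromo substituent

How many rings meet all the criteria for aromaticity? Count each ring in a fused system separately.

6

Rings A and B form a fused bicyclic system (with one oxygen) with 9 sp² atoms and 10 π electrons from ring double bonds plus a heteroatom lone pair. 10 = 4(2)+2, so the system is aromatic and both rings count as aromatic (benzofuran).
Rings C and D form a fused bicyclic system with 10 sp² atoms and 10 π electrons from ring double bonds. 10 = 4(2)+2, so the system is aromatic and both rings count as aromatic (naphthalene).
Ring E has one sp³ carbon, so it is not fully conjugated — not aromatic (cycloheptatriene).
Rings F and G form a fused bicyclic system (with one nitrogen) with 10 sp² atoms and 10 π electrons from ring double bonds. 10 = 4(2)+2, so the system is aromatic and both rings count as aromatic (quinoline).
Aromatic: A, B, C, D, F, G. Total: 6.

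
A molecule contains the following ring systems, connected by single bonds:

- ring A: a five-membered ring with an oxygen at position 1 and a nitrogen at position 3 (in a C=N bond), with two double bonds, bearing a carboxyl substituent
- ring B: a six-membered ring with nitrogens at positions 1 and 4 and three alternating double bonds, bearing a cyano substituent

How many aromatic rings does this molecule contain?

2

Ring A is fully conjugated (every ring atom contributes a p orbital); 2 ring double bonds (4 π electrons) plus a heteroatom lone pair (2) give 6 π electrons. Since 6 = 4n+2 (n=1), ring A is aromatic (oxazole).
Ring B is fully conjugated (every ring atom contributes a p orbital); 3 ring double bonds give 6 π electrons. Since 6 = 4n+2 (n=1), ring B is aromatic (pyrazine).
Aromatic: A, B. Total: 2.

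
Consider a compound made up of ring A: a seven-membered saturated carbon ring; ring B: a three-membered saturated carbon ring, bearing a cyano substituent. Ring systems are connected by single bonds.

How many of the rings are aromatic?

0

Ring A has only sp³ atoms, so it is not fully conjugated — not aromatic (cycloheptane).
Ring B has only sp³ atoms, so it is not fully conjugated — not aromatic (cyclopropane).
No ring is aromatic. Total: 0.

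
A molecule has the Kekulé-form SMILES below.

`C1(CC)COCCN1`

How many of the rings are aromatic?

0

The SMILES encodes a six-membered saturated ring with an oxygen and an N–H nitrogen at positions 1 and 4.
The 6-membered ring with one oxygen and one N–H (1,4) has only sp³ atoms, so it is not fully conjugated — not aromatic (morpholine).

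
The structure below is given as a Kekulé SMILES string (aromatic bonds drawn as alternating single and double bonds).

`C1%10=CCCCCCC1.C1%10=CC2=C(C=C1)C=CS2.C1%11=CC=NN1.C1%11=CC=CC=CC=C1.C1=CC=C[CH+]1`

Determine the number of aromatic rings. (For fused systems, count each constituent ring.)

3

The SMILES encodes an eight-membered carbon ring with one C=C double bond; a six-membered carbon ring with three alternating C=C double bonds, fused to a five-membered ring containing one sulfur and two C=C double bonds; a five-membered ring with two adjacent nitrogens (one bearing H, one in a double bond) and two double bonds; an eight-membered carbon ring with four alternating C=C double bonds; a five-membered all-carbon ring bearing a positive charge on one carbon, with two C=C double bonds.
The 8-membered ring has six sp³ carbons, so it is not fully conjugated — not aromatic (cyclooctene).
The fused 6/5-membered bicyclic (with one sulfur) is a single π system with 9 sp² atoms and 10 π electrons from ring double bonds plus a heteroatom lone pair. 10 = 4(2)+2, so the system is aromatic and both rings count as aromatic (benzothiophene).
The 5-membered ring with two adjacent nitrogens (one N–H, one =N–) is planar and fully conjugated; 2 ring double bonds (4 π electrons) plus a heteroatom lone pair (2) give 6 π electrons. 6 = 4(1)+2, so it is aromatic (pyrazole).
The second 8-membered ring has only sp² ring atoms; a planar conformation would have a fully conjugated π system of 8 electrons. But 8 = 4(2), which is 4n not 4n+2, so it is not aromatic (cyclooctatetraene) — cyclooctatetraene distorts into a non-planar tub to avoid antiaromaticity.
The 5-membered ring has only sp² ring atoms; a planar conformation would have a fully conjugated π system of 4 electrons. But 4 = 4(1), which is 4n not 4n+2, so it is not aromatic (cyclopentadienyl cation).
3 of the 6 rings are aromatic. Total: 3.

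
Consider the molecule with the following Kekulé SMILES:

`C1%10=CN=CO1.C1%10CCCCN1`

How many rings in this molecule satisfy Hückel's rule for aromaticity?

1

The SMILES encodes a five-membered ring with an oxygen at position 1 and a nitrogen at position 3 (in a C=N bond), with two double bonds; a six-membered saturated ring of five carbons and one N–H nitrogen.
The 5-membered ring with one oxygen and one =N– is planar and fully conjugated; 2 ring double bonds (4 π electrons) plus a heteroatom lone pair (2) give 6 π electrons. Since 6 = 4n+2 (n=1), it is aromatic (oxazole).
The 6-membered ring with one N–H has only sp³ atoms, so it is not fully conjugated — not aromatic (piperidine).
1 of the 2 rings is aromatic. Total: 1.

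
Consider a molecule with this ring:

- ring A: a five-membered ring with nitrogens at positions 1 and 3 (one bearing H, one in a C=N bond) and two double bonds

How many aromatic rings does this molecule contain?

1

Ring A is planar and fully conjugated; 2 ring double bonds (4 π electrons) plus a heteroatom lone pair (2) give 6 π electrons. 6 = 4(1)+2, so ring A is aromatic (imidazole).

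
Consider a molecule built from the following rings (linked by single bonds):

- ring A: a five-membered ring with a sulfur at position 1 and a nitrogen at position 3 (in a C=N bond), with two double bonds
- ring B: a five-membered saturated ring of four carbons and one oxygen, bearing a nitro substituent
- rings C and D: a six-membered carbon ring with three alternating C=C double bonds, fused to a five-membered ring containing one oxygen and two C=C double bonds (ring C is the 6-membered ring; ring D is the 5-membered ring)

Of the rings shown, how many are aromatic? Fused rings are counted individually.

Ring A is planar and fully conjugated; 2 ring double bonds (4 π electrons) plus a heteroatom lone pair (2) give 6 π electrons. That satisfies 4n+2 with n=1, so ring A is aromatic (thiazole).
Ring B has only sp³ atoms, so it is not fully conjugated — not aromatic (tetrahydrofuran).
Rings C and D form a fused bicyclic system (with one oxygen) with 9 sp² atoms and 10 π electrons from ring double bonds plus a heteroatom lone pair. 10 = 4(2)+2, so the system is aromatic and both rings count as aromatic (benzofuran).
Aromatic: A, C, D. Total: 3.

3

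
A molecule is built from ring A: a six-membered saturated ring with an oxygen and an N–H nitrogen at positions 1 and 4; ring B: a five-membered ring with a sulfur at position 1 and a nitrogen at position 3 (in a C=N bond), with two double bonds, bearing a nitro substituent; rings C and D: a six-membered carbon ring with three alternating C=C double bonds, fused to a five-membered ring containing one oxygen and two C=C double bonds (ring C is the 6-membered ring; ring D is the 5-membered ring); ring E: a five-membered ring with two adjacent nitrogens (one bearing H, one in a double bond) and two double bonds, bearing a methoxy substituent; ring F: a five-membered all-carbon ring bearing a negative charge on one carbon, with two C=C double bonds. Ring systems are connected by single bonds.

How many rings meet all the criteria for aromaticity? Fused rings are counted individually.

Ring A has only sp³ atoms, so it is not fully conjugated — not aromatic (morpholine).
Ring B has a continuous p-orbital overlap around the ring; 2 ring double bonds (4 π electrons) plus a heteroatom lone pair (2) give 6 π electrons. Since 6 = 4n+2 (n=1), ring B is aromatic (thiazole).
Rings C and D form a fused bicyclic system (with one oxygen) with 9 sp² atoms and 10 π electrons from ring double bonds plus a heteroatom lone pair. 10 = 4(2)+2, so the system is aromatic and both rings count as aromatic (benzofuran).
Ring E has a continuous p-orbital overlap around the ring; 2 ring double bonds (4 π electrons) plus a heteroatom lone pair (2) give 6 π electrons. 6 = 4(1)+2, so ring E is aromatic (pyrazole).
Ring F is planar and fully conjugated; 2 ring double bonds (4 π electrons) plus the carbanion lone pair (2) give 6 π electrons. 6 = 4(1)+2, so ring F is aromatic (cyclopentadienyl anion).
Aromatic: B, C, D, E, F. Total: 5.

5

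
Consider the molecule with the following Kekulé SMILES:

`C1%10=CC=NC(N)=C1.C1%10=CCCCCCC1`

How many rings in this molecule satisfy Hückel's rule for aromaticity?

The SMILES encodes a six-membered ring of five carbons and one nitrogen with three alternating double bonds; an eight-membered carbon ring with one C=C double bond.
The 6-membered ring with one nitrogen is planar and fully conjugated; 3 ring double bonds give 6 π electrons. 6 = 4(1)+2, so it is aromatic (pyridine).
The 8-membered ring has six sp³ carbons, so it is not fully conjugated — not aromatic (cyclooctene).
1 of the 2 rings is aromatic. Total: 1.

1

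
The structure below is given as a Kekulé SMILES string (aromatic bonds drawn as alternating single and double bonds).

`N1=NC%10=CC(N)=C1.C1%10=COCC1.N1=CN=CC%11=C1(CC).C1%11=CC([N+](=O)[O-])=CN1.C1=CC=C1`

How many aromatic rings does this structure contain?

3

The SMILES encodes a six-membered ring with two adjacent nitrogens and three alternating double bonds; a five-membered ring of four carbons and one oxygen, with one C=C double bond and two sp³ carbons; a six-membered ring with nitrogens at positions 1 and 3 and three alternating double bonds; a five-membered ring of four carbons and one nitrogen bearing a hydrogen, with two C=C double bonds; a four-membered carbon ring with two alternating C=C double bonds.
The 6-membered ring with two nitrogens (1,2) is planar and fully conjugated; 3 ring double bonds give 6 π electrons. 6 = 4(1)+2, so it is aromatic (pyridazine).
The 5-membered ring with one oxygen has two sp³ carbons, so it is not fully conjugated — not aromatic (2,3-dihydrofuran).
The 6-membered ring with two nitrogens (1,3) is planar and fully conjugated; 3 ring double bonds give 6 π electrons. 6 = 4(1)+2, so it is aromatic (pyrimidine).
The 5-membered ring with one N–H is planar and fully conjugated; 2 ring double bonds (4 π electrons) plus a heteroatom lone pair (2) give 6 π electrons. 6 = 4(1)+2, so it is aromatic (pyrrole).
The 4-membered ring has only sp² ring atoms; a planar conformation would have a fully conjugated π system of 4 electrons. But 4 = 4(1), which is 4n not 4n+2, so it is not aromatic (cyclobutadiene) — cyclobutadiene is antiaromatic and distorts to a rectangle.
3 of the 5 rings are aromatic. Total: 3.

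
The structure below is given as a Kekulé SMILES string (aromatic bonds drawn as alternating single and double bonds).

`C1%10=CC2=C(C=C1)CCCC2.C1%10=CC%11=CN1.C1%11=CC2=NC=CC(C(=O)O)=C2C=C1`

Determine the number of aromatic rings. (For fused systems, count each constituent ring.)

The SMILES encodes a six-membered carbon ring with three alternating C=C double bonds, fused to a saturated six-membered carbon ring; a five-membered ring of four carbons and one nitrogen bearing a hydrogen, with two C=C double bonds; two fused six-membered rings, each with three alternating double bonds; one ring is all carbon and the other has one ring nitrogen.
The 6-membered ring is fully conjugated (every ring atom contributes a p orbital); 3 ring double bonds give 6 π electrons. 6 = 4(1)+2, so it is aromatic (benzene ring).
The second 6-membered ring has four sp³ carbons, so it is not fully conjugated — not aromatic (cyclohexane ring).
The 5-membered ring with one N–H has a continuous p-orbital overlap around the ring; 2 ring double bonds (4 π electrons) plus a heteroatom lone pair (2) give 6 π electrons. Since 6 = 4n+2 (n=1), it is aromatic (pyrrole).
The fused 6/6-membered bicyclic (with one nitrogen) is a single π system with 10 sp² atoms and 10 π electrons from ring double bonds. 10 = 4(2)+2, so the system is aromatic and both rings count as aromatic (quinoline).
4 of the 5 rings are aromatic. Total: 4.

4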